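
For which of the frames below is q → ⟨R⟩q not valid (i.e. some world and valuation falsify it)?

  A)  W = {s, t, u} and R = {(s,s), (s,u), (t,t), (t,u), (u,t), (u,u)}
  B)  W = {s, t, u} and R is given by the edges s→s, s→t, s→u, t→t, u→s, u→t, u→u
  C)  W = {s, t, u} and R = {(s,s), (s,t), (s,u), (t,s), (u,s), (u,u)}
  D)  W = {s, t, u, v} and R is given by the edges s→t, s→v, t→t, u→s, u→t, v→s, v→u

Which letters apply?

The schema q → ⟨R⟩q is the dual of axiom T; it is valid on a frame iff R is reflexive.
(A) R is reflexive (each world relates to itself), so the schema is valid here.
(B) R is reflexive (each world relates to itself), so the schema is valid here.
(C) R is not reflexive (not t R t), so the schema fails here.
(D) R is not reflexive (not s R s), so the schema fails here.

C, D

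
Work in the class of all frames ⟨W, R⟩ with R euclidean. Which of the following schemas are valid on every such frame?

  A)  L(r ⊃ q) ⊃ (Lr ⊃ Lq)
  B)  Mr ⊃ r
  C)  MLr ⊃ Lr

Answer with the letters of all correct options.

(A) L(r ⊃ q) ⊃ (Lr ⊃ Lq) is axiom K, valid on every Kripke frame — valid.
(B) Mr ⊃ r is the converse of T; it holds exactly when R ⊆ identity. Such an R need not be a subset of the identity — not valid.
(C) MLr ⊃ Lr is the dual of axiom 5, which corresponds to the euclidean property. Every such R is euclidean — valid.

A, C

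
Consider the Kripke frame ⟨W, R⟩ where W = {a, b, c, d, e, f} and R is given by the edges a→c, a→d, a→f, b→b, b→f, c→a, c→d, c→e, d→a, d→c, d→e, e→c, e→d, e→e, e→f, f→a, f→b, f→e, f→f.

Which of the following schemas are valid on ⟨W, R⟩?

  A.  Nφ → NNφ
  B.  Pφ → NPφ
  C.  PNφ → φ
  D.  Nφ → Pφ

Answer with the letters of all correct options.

C, D

R is symmetric: every R-edge is matched by its reverse.
R is not transitive: a R c and c R a but not a R a.
R is not euclidean: a R c and a R f but not c R f.
R is serial: every world has an R-successor.
(A) axiom 4: valid iff R is transitive. R is not transitive — not valid.
(B) Pφ → NPφ is axiom 5; it is valid on a frame exactly when R is euclidean. R is not euclidean, so not valid.
(C) PNφ → φ is the dual of axiom B, which corresponds to symmetry. R is symmetric — valid.
(D) Nφ → Pφ is axiom D; it is valid on a frame exactly when R is serial. R is serial, so valid.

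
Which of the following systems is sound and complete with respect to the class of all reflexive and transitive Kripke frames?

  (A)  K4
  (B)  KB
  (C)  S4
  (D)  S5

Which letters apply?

(A) K4 is determined by the class of transitive frames.
(B) KB is determined by the class of symmetric frames.
(C) S4 is determined by exactly this class.
(D) S5 is determined by the class of reflexive, symmetric, and transitive frames.

C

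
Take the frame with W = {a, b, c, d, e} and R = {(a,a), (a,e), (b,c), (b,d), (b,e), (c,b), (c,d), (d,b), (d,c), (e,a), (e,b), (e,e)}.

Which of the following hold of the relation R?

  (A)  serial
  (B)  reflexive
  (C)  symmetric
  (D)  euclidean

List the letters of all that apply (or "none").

A, C

(A) serial: every world has an R-successor.
(B) not reflexive: not b R b.
(C) symmetric: every R-edge is matched by its reverse.
(D) not euclidean: b R c and b R e but not c R e.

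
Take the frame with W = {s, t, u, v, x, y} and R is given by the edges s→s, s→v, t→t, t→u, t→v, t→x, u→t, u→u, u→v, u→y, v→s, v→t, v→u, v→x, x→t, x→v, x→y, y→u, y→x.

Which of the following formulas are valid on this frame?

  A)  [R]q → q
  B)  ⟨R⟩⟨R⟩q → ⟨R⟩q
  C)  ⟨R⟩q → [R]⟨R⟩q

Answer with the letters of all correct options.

R is not reflexive: not v R v.
R is not transitive: s R v and v R t but not s R t.
R is not euclidean: t R u and t R x but not u R x.
(A) [R]q → q (axiom T) characterises the reflexive frames. R is not reflexive — not valid.
(B) ⟨R⟩⟨R⟩q → ⟨R⟩q is the dual of axiom 4, which corresponds to transitivity. R is not transitive — not valid.
(C) ⟨R⟩q → [R]⟨R⟩q is axiom 5, which corresponds to the euclidean property. R is not euclidean — not valid.

none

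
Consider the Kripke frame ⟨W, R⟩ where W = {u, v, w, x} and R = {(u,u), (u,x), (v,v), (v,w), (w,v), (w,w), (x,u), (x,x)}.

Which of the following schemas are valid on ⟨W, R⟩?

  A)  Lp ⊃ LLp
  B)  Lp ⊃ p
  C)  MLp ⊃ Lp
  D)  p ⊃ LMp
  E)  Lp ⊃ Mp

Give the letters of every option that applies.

R is reflexive: each world relates to itself.
R is symmetric: every R-edge is matched by its reverse.
R is transitive: R is closed under composition.
R is euclidean: any two R-successors of the same world are R-related.
R is serial: every world has an R-successor.
(A) axiom 4: valid iff R is transitive. R is transitive — valid.
(B) Lp ⊃ p is axiom T; it is valid on a frame exactly when R is reflexive. R is reflexive, so valid.
(C) MLp ⊃ Lp (the dual of axiom 5) characterises the euclidean frames. R is euclidean — valid.
(D) axiom B: valid iff R is symmetric. R is symmetric — valid.
(E) Lp ⊃ Mp is axiom D, which corresponds to seriality. R is serial — valid.

A, B, C, D, E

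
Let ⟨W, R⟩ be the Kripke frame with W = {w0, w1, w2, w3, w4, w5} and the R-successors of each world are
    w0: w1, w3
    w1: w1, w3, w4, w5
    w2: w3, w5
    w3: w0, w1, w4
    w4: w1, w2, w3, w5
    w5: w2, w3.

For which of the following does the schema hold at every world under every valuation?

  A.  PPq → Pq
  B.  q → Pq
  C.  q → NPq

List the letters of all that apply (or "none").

R is not reflexive: not w0 R w0.
R is not symmetric: w0 R w1 but not w1 R w0.
R is not transitive: w0 R w1 and w1 R w4 but not w0 R w4.
(A) PPq → Pq is the dual of axiom 4, which corresponds to transitivity. R is not transitive — not valid.
(B) q → Pq (the dual of axiom T) characterises the reflexive frames. R is not reflexive — not valid.
(C) axiom B: valid iff R is symmetric. R is not symmetric — not valid.

none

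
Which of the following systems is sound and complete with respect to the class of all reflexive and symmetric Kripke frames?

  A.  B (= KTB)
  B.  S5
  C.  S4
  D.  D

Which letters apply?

(A) B (= KTB) is determined by exactly this class.
(B) S5 is determined by the class of reflexive, symmetric, and transitive frames.
(C) S4 is determined by the class of reflexive and transitive frames.
(D) D is determined by the class of serial frames.

A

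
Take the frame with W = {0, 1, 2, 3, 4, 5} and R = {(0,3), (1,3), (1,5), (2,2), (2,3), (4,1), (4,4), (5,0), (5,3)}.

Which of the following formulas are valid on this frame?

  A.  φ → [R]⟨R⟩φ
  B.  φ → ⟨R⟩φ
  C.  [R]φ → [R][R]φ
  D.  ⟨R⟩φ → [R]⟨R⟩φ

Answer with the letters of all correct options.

R is not reflexive: not 0 R 0.
R is not symmetric: 0 R 3 but not 3 R 0.
R is not transitive: 1 R 5 and 5 R 0 but not 1 R 0.
R is not euclidean: 1 R 3 and 1 R 5 but not 3 R 5.
(A) axiom B: valid iff R is symmetric. R is not symmetric — not valid.
(B) φ → ⟨R⟩φ (the dual of axiom T) characterises the reflexive frames. R is not reflexive — not valid.
(C) [R]φ → [R][R]φ (axiom 4) characterises the transitive frames. R is not transitive — not valid.
(D) ⟨R⟩φ → [R]⟨R⟩φ is axiom 5, which corresponds to the euclidean property. R is not euclidean — not valid.

none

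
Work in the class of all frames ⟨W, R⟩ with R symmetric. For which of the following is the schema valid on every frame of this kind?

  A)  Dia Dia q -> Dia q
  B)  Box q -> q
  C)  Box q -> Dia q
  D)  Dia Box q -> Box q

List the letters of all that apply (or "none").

none

(A) Dia Dia q -> Dia q is the dual of axiom 4; it is valid on a frame exactly when R is transitive. Such an R need not be transitive, so not valid.
(B) Box q -> q is axiom T; it is valid on a frame exactly when R is reflexive. Such an R need not be reflexive, so not valid.
(C) Box q -> Dia q is axiom D; it is valid on a frame exactly when R is serial. Such an R need not be serial, so not valid.
(D) Dia Box q -> Box q is the dual of axiom 5, which corresponds to the euclidean property. Such an R need not be euclidean — not valid.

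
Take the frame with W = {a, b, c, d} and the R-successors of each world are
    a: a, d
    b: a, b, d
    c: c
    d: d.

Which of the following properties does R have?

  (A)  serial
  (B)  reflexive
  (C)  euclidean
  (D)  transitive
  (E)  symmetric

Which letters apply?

(A) serial: every world has an R-successor.
(B) reflexive: each world relates to itself.
(C) not euclidean: a R d and a R a but not d R a.
(D) transitive: R is closed under composition.
(E) not symmetric: a R d but not d R a.

A, B, D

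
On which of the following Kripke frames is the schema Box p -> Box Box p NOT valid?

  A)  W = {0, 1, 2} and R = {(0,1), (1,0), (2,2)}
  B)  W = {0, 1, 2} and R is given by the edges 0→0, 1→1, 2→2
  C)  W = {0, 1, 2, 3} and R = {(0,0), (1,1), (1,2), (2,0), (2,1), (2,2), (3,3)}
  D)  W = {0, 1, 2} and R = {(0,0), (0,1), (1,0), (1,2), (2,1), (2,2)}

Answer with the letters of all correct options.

The schema Box p -> Box Box p is axiom 4; it is valid on a frame iff R is transitive.
(A) R is not transitive (0 R 1 and 1 R 0 but not 0 R 0), so the schema fails here.
(B) R is transitive (R is closed under composition), so the schema is valid here.
(C) R is not transitive (1 R 2 and 2 R 0 but not 1 R 0), so the schema fails here.
(D) R is not transitive (0 R 1 and 1 R 2 but not 0 R 2), so the schema fails here.

A, C, D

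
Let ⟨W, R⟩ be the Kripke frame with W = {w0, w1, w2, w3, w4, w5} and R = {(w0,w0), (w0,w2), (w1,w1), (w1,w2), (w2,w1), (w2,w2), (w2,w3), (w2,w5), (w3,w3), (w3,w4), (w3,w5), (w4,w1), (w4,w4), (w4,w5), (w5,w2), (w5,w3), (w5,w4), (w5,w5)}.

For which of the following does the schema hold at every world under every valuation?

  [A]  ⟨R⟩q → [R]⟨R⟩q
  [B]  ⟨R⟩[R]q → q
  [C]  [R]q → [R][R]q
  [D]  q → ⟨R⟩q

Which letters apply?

D

R is reflexive: each world relates to itself.
R is not symmetric: w0 R w2 but not w2 R w0.
R is not transitive: w0 R w2 and w2 R w1 but not w0 R w1.
R is not euclidean: w0 R w2 and w0 R w0 but not w2 R w0.
(A) ⟨R⟩q → [R]⟨R⟩q (axiom 5) characterises the euclidean frames. R is not euclidean — not valid.
(B) ⟨R⟩[R]q → q is the dual of axiom B, which corresponds to symmetry. R is not symmetric — not valid.
(C) [R]q → [R][R]q (axiom 4) characterises the transitive frames. R is not transitive — not valid.
(D) q → ⟨R⟩q is the dual of axiom T; it is valid on a frame exactly when R is reflexive. R is reflexive, so valid.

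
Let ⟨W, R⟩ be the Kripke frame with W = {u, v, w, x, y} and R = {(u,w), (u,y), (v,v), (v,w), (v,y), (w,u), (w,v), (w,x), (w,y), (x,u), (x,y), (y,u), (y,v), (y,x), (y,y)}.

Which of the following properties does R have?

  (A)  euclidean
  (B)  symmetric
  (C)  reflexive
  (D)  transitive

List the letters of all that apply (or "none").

(A) not euclidean: u R y and u R w but not y R w.
(B) not symmetric: w R x but not x R w.
(C) not reflexive: not u R u.
(D) not transitive: u R w and w R u but not u R u.

none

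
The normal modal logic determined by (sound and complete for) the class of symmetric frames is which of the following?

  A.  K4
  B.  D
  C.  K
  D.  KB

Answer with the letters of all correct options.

D

(A) K4 is determined by the class of transitive frames.
(B) D is determined by the class of serial frames.
(C) K is determined by the class of arbitrary frames.
(D) KB is determined by exactly this class.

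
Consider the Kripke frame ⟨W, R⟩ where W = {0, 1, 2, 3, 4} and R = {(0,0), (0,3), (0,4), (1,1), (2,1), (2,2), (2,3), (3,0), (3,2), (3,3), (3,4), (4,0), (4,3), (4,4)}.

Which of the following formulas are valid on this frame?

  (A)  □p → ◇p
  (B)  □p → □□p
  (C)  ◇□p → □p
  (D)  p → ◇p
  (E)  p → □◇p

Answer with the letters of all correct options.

A, D

R is reflexive: each world relates to itself.
R is not symmetric: 2 R 1 but not 1 R 2.
R is not transitive: 0 R 3 and 3 R 2 but not 0 R 2.
R is not euclidean: 2 R 1 and 2 R 2 but not 1 R 2.
R is serial: every world has an R-successor.
(A) □p → ◇p (axiom D) characterises the serial frames. R is serial — valid.
(B) □p → □□p (axiom 4) characterises the transitive frames. R is not transitive — not valid.
(C) ◇□p → □p is the dual of axiom 5; it is valid on a frame exactly when R is euclidean. R is not euclidean, so not valid.
(D) p → ◇p is the dual of axiom T, which corresponds to reflexivity. R is reflexive — valid.
(E) p → □◇p is axiom B; it is valid on a frame exactly when R is symmetric. R is not symmetric, so not valid.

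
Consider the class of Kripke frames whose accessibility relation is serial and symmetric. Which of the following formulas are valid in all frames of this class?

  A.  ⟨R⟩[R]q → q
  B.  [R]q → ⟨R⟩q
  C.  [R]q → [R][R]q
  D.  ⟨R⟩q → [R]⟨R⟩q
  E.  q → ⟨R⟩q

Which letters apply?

(A) ⟨R⟩[R]q → q is the dual of axiom B, which corresponds to symmetry. Every such R is symmetric — valid.
(B) axiom D: valid iff R is serial. Every such R is serial — valid.
(C) [R]q → [R][R]q is axiom 4, which corresponds to transitivity. Such an R need not be transitive — not valid.
(D) ⟨R⟩q → [R]⟨R⟩q is axiom 5; it is valid on a frame exactly when R is euclidean. Such an R need not be euclidean, so not valid.
(E) q → ⟨R⟩q is the dual of axiom T; it is valid on a frame exactly when R is reflexive. Such an R need not be reflexive, so not valid.

A, B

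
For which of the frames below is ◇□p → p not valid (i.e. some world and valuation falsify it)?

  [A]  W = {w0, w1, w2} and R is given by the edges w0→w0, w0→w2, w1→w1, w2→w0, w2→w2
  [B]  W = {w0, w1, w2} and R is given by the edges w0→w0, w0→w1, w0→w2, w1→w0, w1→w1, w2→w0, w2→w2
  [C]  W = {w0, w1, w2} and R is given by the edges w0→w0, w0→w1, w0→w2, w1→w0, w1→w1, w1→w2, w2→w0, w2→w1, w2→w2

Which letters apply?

The schema ◇□p → p is the dual of axiom B; it is valid on a frame iff R is symmetric.
(A) R is symmetric (every R-edge is matched by its reverse), so the schema is valid here.
(B) R is symmetric (every R-edge is matched by its reverse), so the schema is valid here.
(C) R is symmetric (every R-edge is matched by its reverse), so the schema is valid here.

none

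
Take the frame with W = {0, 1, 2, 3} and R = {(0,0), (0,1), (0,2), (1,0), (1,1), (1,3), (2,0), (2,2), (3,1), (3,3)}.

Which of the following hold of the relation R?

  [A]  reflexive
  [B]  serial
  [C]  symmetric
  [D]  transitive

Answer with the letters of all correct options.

A, B, C

(A) reflexive: each world relates to itself.
(B) serial: every world has an R-successor.
(C) symmetric: every R-edge is matched by its reverse.
(D) not transitive: 0 R 1 and 1 R 3 but not 0 R 3.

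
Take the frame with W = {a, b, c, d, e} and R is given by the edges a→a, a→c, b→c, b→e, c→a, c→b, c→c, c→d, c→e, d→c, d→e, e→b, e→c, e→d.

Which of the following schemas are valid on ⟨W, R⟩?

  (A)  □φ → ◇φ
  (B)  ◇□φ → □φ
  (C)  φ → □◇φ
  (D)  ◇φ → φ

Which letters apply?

A, C

R is symmetric: every R-edge is matched by its reverse.
R is not euclidean: c R a and c R b but not a R b.
R is serial: every world has an R-successor.
R is not a subset of the identity: a R c with a ≠ c.
(A) □φ → ◇φ (axiom D) characterises the serial frames. R is serial — valid.
(B) ◇□φ → □φ is the dual of axiom 5; it is valid on a frame exactly when R is euclidean. R is not euclidean, so not valid.
(C) axiom B: valid iff R is symmetric. R is symmetric — valid.
(D) ◇φ → φ is valid only on frames where every R-edge is a self-loop. Here R ⊄ identity — not valid.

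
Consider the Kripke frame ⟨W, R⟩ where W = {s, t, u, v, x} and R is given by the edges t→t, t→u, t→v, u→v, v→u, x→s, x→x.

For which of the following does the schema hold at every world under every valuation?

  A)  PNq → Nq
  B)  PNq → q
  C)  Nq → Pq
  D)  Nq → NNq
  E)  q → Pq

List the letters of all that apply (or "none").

R is not reflexive: not s R s.
R is not symmetric: t R u but not u R t.
R is not transitive: u R v and v R u but not u R u.
R is not euclidean: t R u and t R t but not u R t.
R is not serial: s has no R-successor.
(A) PNq → Nq is the dual of axiom 5; it is valid on a frame exactly when R is euclidean. R is not euclidean, so not valid.
(B) PNq → q (the dual of axiom B) characterises the symmetric frames. R is not symmetric — not valid.
(C) Nq → Pq (axiom D) characterises the serial frames. R is not serial — not valid.
(D) axiom 4: valid iff R is transitive. R is not transitive — not valid.
(E) q → Pq is the dual of axiom T, which corresponds to reflexivity. R is not reflexive — not valid.

none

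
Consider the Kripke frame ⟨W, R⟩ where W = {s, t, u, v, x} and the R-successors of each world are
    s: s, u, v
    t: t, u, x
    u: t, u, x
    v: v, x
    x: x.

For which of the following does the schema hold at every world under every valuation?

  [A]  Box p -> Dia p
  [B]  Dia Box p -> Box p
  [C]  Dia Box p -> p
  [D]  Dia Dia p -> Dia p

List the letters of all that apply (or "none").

A

R is not symmetric: s R u but not u R s.
R is not transitive: s R u and u R t but not s R t.
R is not euclidean: s R u and s R s but not u R s.
R is serial: every world has an R-successor.
(A) Box p -> Dia p is axiom D, which corresponds to seriality. R is serial — valid.
(B) Dia Box p -> Box p (the dual of axiom 5) characterises the euclidean frames. R is not euclidean — not valid.
(C) Dia Box p -> p is the dual of axiom B; it is valid on a frame exactly when R is symmetric. R is not symmetric, so not valid.
(D) Dia Dia p -> Dia p (the dual of axiom 4) characterises the transitive frames. R is not transitive — not valid.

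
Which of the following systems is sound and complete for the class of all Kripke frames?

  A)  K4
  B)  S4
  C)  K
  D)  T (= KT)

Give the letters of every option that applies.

C

(A) K4 is determined by the class of transitive frames.
(B) S4 is determined by the class of reflexive and transitive frames.
(C) K is determined by exactly this class.
(D) T (= KT) is determined by the class of reflexive frames.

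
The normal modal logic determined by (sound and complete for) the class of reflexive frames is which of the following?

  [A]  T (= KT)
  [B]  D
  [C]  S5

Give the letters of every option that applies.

(A) T (= KT) is determined by exactly this class.
(B) D is determined by the class of serial frames.
(C) S5 is determined by the class of reflexive, symmetric, and transitive frames.

A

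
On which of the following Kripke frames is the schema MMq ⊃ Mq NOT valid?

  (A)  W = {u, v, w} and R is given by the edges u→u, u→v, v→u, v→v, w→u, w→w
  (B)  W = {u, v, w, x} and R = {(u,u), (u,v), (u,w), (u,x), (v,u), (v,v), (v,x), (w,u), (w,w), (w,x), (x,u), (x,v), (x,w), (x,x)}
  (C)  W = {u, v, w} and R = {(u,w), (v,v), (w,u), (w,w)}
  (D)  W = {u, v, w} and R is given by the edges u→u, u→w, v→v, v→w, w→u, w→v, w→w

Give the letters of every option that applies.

The schema MMq ⊃ Mq is the dual of axiom 4; it is valid on a frame iff R is transitive.
(A) R is not transitive (w R u and u R v but not w R v), so the schema fails here.
(B) R is not transitive (v R u and u R w but not v R w), so the schema fails here.
(C) R is not transitive (u R w and w R u but not u R u), so the schema fails here.
(D) R is not transitive (u R w and w R v but not u R v), so the schema fails here.

A, B, C, D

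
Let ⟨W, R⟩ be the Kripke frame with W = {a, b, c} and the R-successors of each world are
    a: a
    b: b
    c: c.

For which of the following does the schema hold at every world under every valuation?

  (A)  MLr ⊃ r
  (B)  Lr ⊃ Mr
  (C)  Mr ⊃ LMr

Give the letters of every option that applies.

A, B, C

R is symmetric: every R-edge is matched by its reverse.
R is euclidean: any two R-successors of the same world are R-related.
R is serial: every world has an R-successor.
(A) MLr ⊃ r is the dual of axiom B; it is valid on a frame exactly when R is symmetric. R is symmetric, so valid.
(B) Lr ⊃ Mr is axiom D, which corresponds to seriality. R is serial — valid.
(C) Mr ⊃ LMr (axiom 5) characterises the euclidean frames. R is euclidean — valid.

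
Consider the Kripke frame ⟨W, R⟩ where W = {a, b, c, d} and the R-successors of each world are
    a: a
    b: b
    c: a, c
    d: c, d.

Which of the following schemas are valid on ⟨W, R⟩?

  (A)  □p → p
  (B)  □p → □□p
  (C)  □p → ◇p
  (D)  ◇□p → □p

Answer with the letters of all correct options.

R is reflexive: each world relates to itself.
R is not transitive: d R c and c R a but not d R a.
R is not euclidean: c R a and c R c but not a R c.
R is serial: every world has an R-successor.
(A) axiom T: valid iff R is reflexive. R is reflexive — valid.
(B) □p → □□p is axiom 4, which corresponds to transitivity. R is not transitive — not valid.
(C) □p → ◇p (axiom D) characterises the serial frames. R is serial — valid.
(D) ◇□p → □p (the dual of axiom 5) characterises the euclidean frames. R is not euclidean — not valid.

A, C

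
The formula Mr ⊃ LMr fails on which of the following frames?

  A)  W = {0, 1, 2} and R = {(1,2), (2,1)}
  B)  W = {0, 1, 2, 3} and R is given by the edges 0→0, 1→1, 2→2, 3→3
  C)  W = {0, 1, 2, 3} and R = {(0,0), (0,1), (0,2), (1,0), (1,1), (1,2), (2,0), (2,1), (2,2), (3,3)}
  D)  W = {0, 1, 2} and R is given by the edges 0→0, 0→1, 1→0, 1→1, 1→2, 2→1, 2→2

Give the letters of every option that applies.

The schema Mr ⊃ LMr is axiom 5; it is valid on a frame iff R is euclidean.
(A) R is not euclidean (1 R 2 and 1 R 2 but not 2 R 2), so the schema fails here.
(B) R is euclidean (any two R-successors of the same world are R-related), so the schema is valid here.
(C) R is euclidean (any two R-successors of the same world are R-related), so the schema is valid here.
(D) R is not euclidean (1 R 0 and 1 R 2 but not 0 R 2), so the schema fails here.

A, D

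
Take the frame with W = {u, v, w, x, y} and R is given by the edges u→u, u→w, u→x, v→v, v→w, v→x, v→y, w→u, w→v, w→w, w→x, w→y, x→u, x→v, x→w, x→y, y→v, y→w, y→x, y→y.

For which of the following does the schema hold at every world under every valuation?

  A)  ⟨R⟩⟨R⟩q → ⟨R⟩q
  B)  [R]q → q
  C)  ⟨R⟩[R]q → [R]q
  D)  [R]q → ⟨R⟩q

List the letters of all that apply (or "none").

D

R is not reflexive: not x R x.
R is not transitive: u R w and w R v but not u R v.
R is not euclidean: w R u and w R v but not u R v.
R is serial: every world has an R-successor.
(A) ⟨R⟩⟨R⟩q → ⟨R⟩q (the dual of axiom 4) characterises the transitive frames. R is not transitive — not valid.
(B) axiom T: valid iff R is reflexive. R is not reflexive — not valid.
(C) ⟨R⟩[R]q → [R]q is the dual of axiom 5, which corresponds to the euclidean property. R is not euclidean — not valid.
(D) [R]q → ⟨R⟩q is axiom D; it is valid on a frame exactly when R is serial. R is serial, so valid.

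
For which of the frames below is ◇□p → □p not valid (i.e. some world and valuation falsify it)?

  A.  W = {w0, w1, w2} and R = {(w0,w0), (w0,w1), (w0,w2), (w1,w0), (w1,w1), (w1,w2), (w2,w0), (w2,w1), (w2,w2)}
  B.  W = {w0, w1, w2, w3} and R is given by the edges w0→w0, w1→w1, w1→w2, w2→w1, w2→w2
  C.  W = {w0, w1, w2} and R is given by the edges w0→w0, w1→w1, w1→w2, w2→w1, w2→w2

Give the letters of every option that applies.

none

The schema ◇□p → □p is the dual of axiom 5; it is valid on a frame iff R is euclidean.
(A) R is euclidean (any two R-successors of the same world are R-related), so the schema is valid here.
(B) R is euclidean (any two R-successors of the same world are R-related), so the schema is valid here.
(C) R is euclidean (any two R-successors of the same world are R-related), so the schema is valid here.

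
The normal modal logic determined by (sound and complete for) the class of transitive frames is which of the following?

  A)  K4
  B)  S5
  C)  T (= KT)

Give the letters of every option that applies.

(A) K4 is determined by exactly this class.
(B) S5 is determined by the class of reflexive, symmetric, and transitive frames.
(C) T (= KT) is determined by the class of reflexive frames.

A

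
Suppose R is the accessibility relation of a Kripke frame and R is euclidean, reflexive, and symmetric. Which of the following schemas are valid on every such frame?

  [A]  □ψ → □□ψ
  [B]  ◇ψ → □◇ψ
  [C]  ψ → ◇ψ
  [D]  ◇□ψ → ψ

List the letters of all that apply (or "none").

A relation that is euclidean, reflexive, and symmetric is also serial and transitive.
(A) □ψ → □□ψ is axiom 4, which corresponds to transitivity. Every such R is transitive — valid.
(B) ◇ψ → □◇ψ (axiom 5) characterises the euclidean frames. Every such R is euclidean — valid.
(C) ψ → ◇ψ is the dual of axiom T, which corresponds to reflexivity. Every such R is reflexive — valid.
(D) ◇□ψ → ψ is the dual of axiom B, which corresponds to symmetry. Every such R is symmetric — valid.

A, B, C, D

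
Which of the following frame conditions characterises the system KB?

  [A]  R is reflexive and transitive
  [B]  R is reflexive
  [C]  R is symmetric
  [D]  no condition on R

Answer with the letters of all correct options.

C

(A) this class determines S4, not KB.
(B) this class determines T (= KT), not KB.
(C) KB is sound and complete for exactly this class.
(D) this class determines K, not KB.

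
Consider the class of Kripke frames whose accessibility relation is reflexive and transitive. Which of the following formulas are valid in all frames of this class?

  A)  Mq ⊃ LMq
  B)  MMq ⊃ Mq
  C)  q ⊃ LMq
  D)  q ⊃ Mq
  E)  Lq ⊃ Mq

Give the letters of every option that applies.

Reflexive relations are serial.
(A) axiom 5: valid iff R is euclidean. Such an R need not be euclidean — not valid.
(B) MMq ⊃ Mq (the dual of axiom 4) characterises the transitive frames. Every such R is transitive — valid.
(C) q ⊃ LMq is axiom B; it is valid on a frame exactly when R is symmetric. Such an R need not be symmetric, so not valid.
(D) q ⊃ Mq (the dual of axiom T) characterises the reflexive frames. Every such R is reflexive — valid.
(E) Lq ⊃ Mq is axiom D, which corresponds to seriality. Every such R is serial — valid.

B, D, E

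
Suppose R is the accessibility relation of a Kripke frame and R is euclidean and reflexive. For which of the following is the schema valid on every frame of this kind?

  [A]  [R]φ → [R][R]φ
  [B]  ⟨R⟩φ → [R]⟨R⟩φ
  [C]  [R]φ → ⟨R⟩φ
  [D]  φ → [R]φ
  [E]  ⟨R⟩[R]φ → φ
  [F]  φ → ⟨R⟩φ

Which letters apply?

A reflexive euclidean relation is also symmetric (from wRw and wRv the euclidean condition gives vRw) and hence transitive; it is an equivalence relation.
(A) axiom 4: valid iff R is transitive. Every such R is transitive — valid.
(B) axiom 5: valid iff R is euclidean. Every such R is euclidean — valid.
(C) [R]φ → ⟨R⟩φ is axiom D; it is valid on a frame exactly when R is serial. Every such R is serial, so valid.
(D) φ → [R]φ is valid only on frames where every R-edge is a self-loop. Such an R need not be a subset of the identity — not valid.
(E) ⟨R⟩[R]φ → φ is the dual of axiom B, which corresponds to symmetry. Every such R is symmetric — valid.
(F) φ → ⟨R⟩φ is the dual of axiom T; it is valid on a frame exactly when R is reflexive. Every such R is reflexive, so valid.

A, B, C, E, F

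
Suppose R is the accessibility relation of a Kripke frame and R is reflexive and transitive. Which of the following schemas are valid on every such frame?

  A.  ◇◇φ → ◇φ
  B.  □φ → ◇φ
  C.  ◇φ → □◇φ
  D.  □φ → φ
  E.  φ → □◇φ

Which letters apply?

A, B, D

Reflexive relations are serial.
(A) the dual of axiom 4: valid iff R is transitive. Every such R is transitive — valid.
(B) axiom D: valid iff R is serial. Every such R is serial — valid.
(C) ◇φ → □◇φ (axiom 5) characterises the euclidean frames. Such an R need not be euclidean — not valid.
(D) axiom T: valid iff R is reflexive. Every such R is reflexive — valid.
(E) φ → □◇φ is axiom B; it is valid on a frame exactly when R is symmetric. Such an R need not be symmetric, so not valid.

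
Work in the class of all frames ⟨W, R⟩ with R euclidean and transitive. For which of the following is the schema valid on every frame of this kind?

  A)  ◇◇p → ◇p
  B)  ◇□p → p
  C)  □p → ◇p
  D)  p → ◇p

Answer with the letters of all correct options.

(A) ◇◇p → ◇p is the dual of axiom 4, which corresponds to transitivity. Every such R is transitive — valid.
(B) ◇□p → p (the dual of axiom B) characterises the symmetric frames. Such an R need not be symmetric — not valid.
(C) □p → ◇p is axiom D; it is valid on a frame exactly when R is serial. Such an R need not be serial, so not valid.
(D) the dual of axiom T: valid iff R is reflexive. Such an R need not be reflexive — not valid.

A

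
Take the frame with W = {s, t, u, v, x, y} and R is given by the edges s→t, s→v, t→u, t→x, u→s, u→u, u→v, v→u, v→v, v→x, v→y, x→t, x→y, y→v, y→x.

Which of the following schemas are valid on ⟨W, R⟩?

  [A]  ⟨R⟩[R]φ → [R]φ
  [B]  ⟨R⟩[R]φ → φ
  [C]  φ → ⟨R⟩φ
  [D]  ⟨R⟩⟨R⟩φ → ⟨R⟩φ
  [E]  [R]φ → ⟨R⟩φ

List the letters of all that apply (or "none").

R is not reflexive: not s R s.
R is not symmetric: s R t but not t R s.
R is not transitive: s R t and t R u but not s R u.
R is not euclidean: s R t and s R v but not t R v.
R is serial: every world has an R-successor.
(A) the dual of axiom 5: valid iff R is euclidean. R is not euclidean — not valid.
(B) ⟨R⟩[R]φ → φ is the dual of axiom B; it is valid on a frame exactly when R is symmetric. R is not symmetric, so not valid.
(C) φ → ⟨R⟩φ is the dual of axiom T, which corresponds to reflexivity. R is not reflexive — not valid.
(D) ⟨R⟩⟨R⟩φ → ⟨R⟩φ (the dual of axiom 4) characterises the transitive frames. R is not transitive — not valid.
(E) [R]φ → ⟨R⟩φ is axiom D, which corresponds to seriality. R is serial — valid.

E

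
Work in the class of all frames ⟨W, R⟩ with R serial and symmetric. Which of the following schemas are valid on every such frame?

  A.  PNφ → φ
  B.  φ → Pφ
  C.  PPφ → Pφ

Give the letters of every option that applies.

(A) PNφ → φ is the dual of axiom B, which corresponds to symmetry. Every such R is symmetric — valid.
(B) the dual of axiom T: valid iff R is reflexive. Such an R need not be reflexive — not valid.
(C) PPφ → Pφ is the dual of axiom 4; it is valid on a frame exactly when R is transitive. Such an R need not be transitive, so not valid.

A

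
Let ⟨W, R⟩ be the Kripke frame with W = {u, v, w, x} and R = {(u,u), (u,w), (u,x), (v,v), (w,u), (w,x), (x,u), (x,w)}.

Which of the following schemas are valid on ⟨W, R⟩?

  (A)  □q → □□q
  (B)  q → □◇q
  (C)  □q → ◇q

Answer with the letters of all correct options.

R is symmetric: every R-edge is matched by its reverse.
R is not transitive: w R u and u R w but not w R w.
R is serial: every world has an R-successor.
(A) □q → □□q is axiom 4, which corresponds to transitivity. R is not transitive — not valid.
(B) axiom B: valid iff R is symmetric. R is symmetric — valid.
(C) □q → ◇q (axiom D) characterises the serial frames. R is serial — valid.

B, C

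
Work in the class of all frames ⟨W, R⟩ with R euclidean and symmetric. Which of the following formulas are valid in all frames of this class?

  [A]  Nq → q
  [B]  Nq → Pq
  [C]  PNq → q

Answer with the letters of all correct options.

C

A symmetric euclidean relation is transitive (uRv and vRw give vRu by symmetry, then uRw by the euclidean condition, applied at v).
(A) Nq → q (axiom T) characterises the reflexive frames. Such an R need not be reflexive — not valid.
(B) Nq → Pq is axiom D, which corresponds to seriality. Such an R need not be serial — not valid.
(C) PNq → q (the dual of axiom B) characterises the symmetric frames. Every such R is symmetric — valid.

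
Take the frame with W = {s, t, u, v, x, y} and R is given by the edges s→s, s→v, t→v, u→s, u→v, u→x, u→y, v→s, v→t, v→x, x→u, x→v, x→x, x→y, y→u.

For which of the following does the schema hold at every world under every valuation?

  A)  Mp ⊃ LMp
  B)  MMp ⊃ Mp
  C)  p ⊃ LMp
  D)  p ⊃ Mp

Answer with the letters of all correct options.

none

R is not reflexive: not t R t.
R is not symmetric: u R s but not s R u.
R is not transitive: s R v and v R t but not s R t.
R is not euclidean: u R s and u R x but not s R x.
(A) axiom 5: valid iff R is euclidean. R is not euclidean — not valid.
(B) the dual of axiom 4: valid iff R is transitive. R is not transitive — not valid.
(C) p ⊃ LMp is axiom B, which corresponds to symmetry. R is not symmetric — not valid.
(D) p ⊃ Mp (the dual of axiom T) characterises the reflexive frames. R is not reflexive — not valid.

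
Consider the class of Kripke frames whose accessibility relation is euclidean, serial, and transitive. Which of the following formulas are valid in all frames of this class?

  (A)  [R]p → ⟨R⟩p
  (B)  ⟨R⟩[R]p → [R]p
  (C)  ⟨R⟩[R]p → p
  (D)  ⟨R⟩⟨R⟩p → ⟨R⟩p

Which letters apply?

A, B, D

(A) [R]p → ⟨R⟩p is axiom D; it is valid on a frame exactly when R is serial. Every such R is serial, so valid.
(B) ⟨R⟩[R]p → [R]p (the dual of axiom 5) characterises the euclidean frames. Every such R is euclidean — valid.
(C) ⟨R⟩[R]p → p (the dual of axiom B) characterises the symmetric frames. Such an R need not be symmetric — not valid.
(D) ⟨R⟩⟨R⟩p → ⟨R⟩p is the dual of axiom 4; it is valid on a frame exactly when R is transitive. Every such R is transitive, so valid.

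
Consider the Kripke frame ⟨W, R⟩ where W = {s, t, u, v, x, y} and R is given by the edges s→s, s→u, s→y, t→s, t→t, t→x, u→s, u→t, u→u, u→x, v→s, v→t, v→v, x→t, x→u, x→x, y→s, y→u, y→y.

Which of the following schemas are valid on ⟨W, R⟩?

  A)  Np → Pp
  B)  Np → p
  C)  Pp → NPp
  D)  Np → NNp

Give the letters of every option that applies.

R is reflexive: each world relates to itself.
R is not transitive: s R u and u R t but not s R t.
R is not euclidean: s R u and s R y but not u R y.
R is serial: every world has an R-successor.
(A) Np → Pp (axiom D) characterises the serial frames. R is serial — valid.
(B) Np → p is axiom T; it is valid on a frame exactly when R is reflexive. R is reflexive, so valid.
(C) Pp → NPp is axiom 5, which corresponds to the euclidean property. R is not euclidean — not valid.
(D) Np → NNp is axiom 4, which corresponds to transitivity. R is not transitive — not valid.

A, B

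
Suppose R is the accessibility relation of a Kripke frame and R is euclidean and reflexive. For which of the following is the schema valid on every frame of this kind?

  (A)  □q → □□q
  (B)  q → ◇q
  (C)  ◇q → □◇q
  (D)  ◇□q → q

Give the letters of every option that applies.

A, B, C, D

A reflexive euclidean relation is also symmetric (from wRw and wRv the euclidean condition gives vRw) and hence transitive; it is an equivalence relation.
(A) □q → □□q (axiom 4) characterises the transitive frames. Every such R is transitive — valid.
(B) q → ◇q is the dual of axiom T, which corresponds to reflexivity. Every such R is reflexive — valid.
(C) ◇q → □◇q is axiom 5, which corresponds to the euclidean property. Every such R is euclidean — valid.
(D) ◇□q → q is the dual of axiom B, which corresponds to symmetry. Every such R is symmetric — valid.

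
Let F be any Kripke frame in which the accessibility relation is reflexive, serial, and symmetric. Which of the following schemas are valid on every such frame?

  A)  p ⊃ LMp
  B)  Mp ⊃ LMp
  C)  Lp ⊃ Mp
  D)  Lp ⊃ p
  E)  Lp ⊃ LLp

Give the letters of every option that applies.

(A) p ⊃ LMp (axiom B) characterises the symmetric frames. Every such R is symmetric — valid.
(B) Mp ⊃ LMp is axiom 5; it is valid on a frame exactly when R is euclidean. Such an R need not be euclidean, so not valid.
(C) axiom D: valid iff R is serial. Every such R is serial — valid.
(D) Lp ⊃ p is axiom T; it is valid on a frame exactly when R is reflexive. Every such R is reflexive, so valid.
(E) Lp ⊃ LLp is axiom 4; it is valid on a frame exactly when R is transitive. Such an R need not be transitive, so not valid.

A, C, D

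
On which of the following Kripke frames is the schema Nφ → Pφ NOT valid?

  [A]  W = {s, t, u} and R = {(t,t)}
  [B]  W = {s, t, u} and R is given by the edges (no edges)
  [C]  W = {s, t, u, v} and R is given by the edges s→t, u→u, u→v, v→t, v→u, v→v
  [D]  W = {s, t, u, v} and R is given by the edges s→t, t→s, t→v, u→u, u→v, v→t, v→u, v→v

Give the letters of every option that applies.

A, B, C

The schema Nφ → Pφ is axiom D; it is valid on a frame iff R is serial.
(A) R is not serial (s has no R-successor), so the schema fails here.
(B) R is not serial (s has no R-successor), so the schema fails here.
(C) R is not serial (t has no R-successor), so the schema fails here.
(D) R is serial (every world has an R-successor), so the schema is valid here.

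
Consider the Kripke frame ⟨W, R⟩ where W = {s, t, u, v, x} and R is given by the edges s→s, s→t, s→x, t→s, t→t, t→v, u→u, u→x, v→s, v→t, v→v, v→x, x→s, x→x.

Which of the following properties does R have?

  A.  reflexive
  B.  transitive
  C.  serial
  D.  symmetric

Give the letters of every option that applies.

(A) reflexive: each world relates to itself.
(B) not transitive: s R t and t R v but not s R v.
(C) serial: every world has an R-successor.
(D) not symmetric: u R x but not x R u.

A, C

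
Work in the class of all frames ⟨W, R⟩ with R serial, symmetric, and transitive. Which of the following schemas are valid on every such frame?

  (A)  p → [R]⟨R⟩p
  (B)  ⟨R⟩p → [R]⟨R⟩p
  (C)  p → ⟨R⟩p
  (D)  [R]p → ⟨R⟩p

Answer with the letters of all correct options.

A serial symmetric transitive relation is reflexive (take any v with uRv; symmetry gives vRu and transitivity gives uRu), hence an equivalence relation.
(A) p → [R]⟨R⟩p is axiom B, which corresponds to symmetry. Every such R is symmetric — valid.
(B) ⟨R⟩p → [R]⟨R⟩p (axiom 5) characterises the euclidean frames. Every such R is euclidean — valid.
(C) the dual of axiom T: valid iff R is reflexive. Every such R is reflexive — valid.
(D) [R]p → ⟨R⟩p (axiom D) characterises the serial frames. Every such R is serial — valid.

A, B, C, D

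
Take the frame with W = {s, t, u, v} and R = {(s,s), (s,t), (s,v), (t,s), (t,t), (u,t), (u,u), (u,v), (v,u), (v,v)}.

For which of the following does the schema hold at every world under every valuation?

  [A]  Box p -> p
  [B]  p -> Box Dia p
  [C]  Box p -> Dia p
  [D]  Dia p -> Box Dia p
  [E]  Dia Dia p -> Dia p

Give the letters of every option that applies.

A, C

R is reflexive: each world relates to itself.
R is not symmetric: s R v but not v R s.
R is not transitive: s R v and v R u but not s R u.
R is not euclidean: s R t and s R v but not t R v.
R is serial: every world has an R-successor.
(A) Box p -> p is axiom T; it is valid on a frame exactly when R is reflexive. R is reflexive, so valid.
(B) p -> Box Dia p (axiom B) characterises the symmetric frames. R is not symmetric — not valid.
(C) Box p -> Dia p is axiom D, which corresponds to seriality. R is serial — valid.
(D) axiom 5: valid iff R is euclidean. R is not euclidean — not valid.
(E) Dia Dia p -> Dia p is the dual of axiom 4; it is valid on a frame exactly when R is transitive. R is not transitive, so not valid.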